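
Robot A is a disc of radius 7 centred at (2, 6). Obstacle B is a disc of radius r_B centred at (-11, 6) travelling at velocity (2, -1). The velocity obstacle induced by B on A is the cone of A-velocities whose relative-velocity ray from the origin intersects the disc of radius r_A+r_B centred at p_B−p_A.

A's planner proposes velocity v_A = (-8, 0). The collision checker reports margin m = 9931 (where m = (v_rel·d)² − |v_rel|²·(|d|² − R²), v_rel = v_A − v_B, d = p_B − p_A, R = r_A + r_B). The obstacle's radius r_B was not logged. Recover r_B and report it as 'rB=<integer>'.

m = 9931
d = (-13, 0);  v_rel = (-10, 1),  |v_rel|² = 101
v_rel×d = (-10)·(0) − (1)·(-13) = 13
since m = R²·101 − 13²:  R² = (169 + 9931) / 101 = 100
R = √100 = 10  ⇒  r_B = 10 − 7 = 3

rB=3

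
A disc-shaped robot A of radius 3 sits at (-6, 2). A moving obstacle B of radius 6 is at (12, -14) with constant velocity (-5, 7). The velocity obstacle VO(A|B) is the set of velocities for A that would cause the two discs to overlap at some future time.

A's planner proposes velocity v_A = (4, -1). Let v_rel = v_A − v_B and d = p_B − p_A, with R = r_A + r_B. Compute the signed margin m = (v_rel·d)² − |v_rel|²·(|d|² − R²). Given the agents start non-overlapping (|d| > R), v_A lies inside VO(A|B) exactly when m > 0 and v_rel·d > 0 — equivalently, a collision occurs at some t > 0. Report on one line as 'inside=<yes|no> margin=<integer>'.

d = (18, -16),  |d|² = 580;  R = 3+6 = 9,  c = 580−9² = 499
v_rel = (9, -8),  |v_rel|² = 145;  v_rel·d = (9)·(18) + (-8)·(-16) = 290
145·t² − 580·t + 499 = 0  ⇒  m = 290² − 145·499 = 11745
m = 11745 > 0,  v_rel·d = 290 > 0  ⇒  inside

inside=yes margin=11745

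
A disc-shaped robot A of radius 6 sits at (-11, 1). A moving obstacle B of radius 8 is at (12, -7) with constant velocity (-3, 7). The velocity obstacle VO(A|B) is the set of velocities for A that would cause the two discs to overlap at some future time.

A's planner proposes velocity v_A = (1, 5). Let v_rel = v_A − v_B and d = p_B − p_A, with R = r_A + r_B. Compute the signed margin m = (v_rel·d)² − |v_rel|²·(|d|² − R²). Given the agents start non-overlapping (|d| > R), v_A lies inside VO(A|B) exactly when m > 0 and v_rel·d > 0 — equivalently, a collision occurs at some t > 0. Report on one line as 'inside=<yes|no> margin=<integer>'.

d = (23, -8),  |d|² = 593;  R = 6+8 = 14,  c = 593−14² = 397
v_rel = (4, -2),  |v_rel|² = 20;  v_rel·d = (4)·(23) + (-2)·(-8) = 108
20·t² − 216·t + 397 = 0  ⇒  m = 108² − 20·397 = 3724
m = 3724 > 0,  v_rel·d = 108 > 0  ⇒  inside

inside=yes margin=3724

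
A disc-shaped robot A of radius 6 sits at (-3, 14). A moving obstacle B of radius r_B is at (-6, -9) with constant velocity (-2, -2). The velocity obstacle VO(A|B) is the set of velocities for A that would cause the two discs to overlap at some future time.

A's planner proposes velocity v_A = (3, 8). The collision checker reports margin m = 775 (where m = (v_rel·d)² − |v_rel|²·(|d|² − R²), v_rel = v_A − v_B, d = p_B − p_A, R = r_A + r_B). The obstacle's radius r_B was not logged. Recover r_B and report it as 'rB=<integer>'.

m = 775
d = (-3, -23);  v_rel = (5, 10),  |v_rel|² = 125
v_rel×d = (5)·(-23) − (10)·(-3) = -85
since m = R²·125 − (-85)²:  R² = (7225 + 775) / 125 = 64
R = √64 = 8  ⇒  r_B = 8 − 6 = 2

rB=2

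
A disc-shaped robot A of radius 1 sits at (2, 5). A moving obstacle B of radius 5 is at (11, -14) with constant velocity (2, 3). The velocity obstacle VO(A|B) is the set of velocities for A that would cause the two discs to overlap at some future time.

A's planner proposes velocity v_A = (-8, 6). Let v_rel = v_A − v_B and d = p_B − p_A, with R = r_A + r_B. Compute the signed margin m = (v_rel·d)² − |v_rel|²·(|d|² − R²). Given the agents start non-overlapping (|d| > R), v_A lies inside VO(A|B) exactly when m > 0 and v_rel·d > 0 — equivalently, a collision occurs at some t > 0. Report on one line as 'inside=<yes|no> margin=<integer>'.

d = (9, -19),  |d|² = 442;  R = 1+5 = 6,  c = 442−6² = 406
v_rel = (-10, 3),  |v_rel|² = 109;  v_rel·d = (-10)·(9) + (3)·(-19) = -147
109·t² + 294·t + 406 = 0  ⇒  m = (-147)² − 109·406 = -22645
m = -22645 < 0,  v_rel·d = -147 < 0  ⇒  outside

inside=no margin=-22645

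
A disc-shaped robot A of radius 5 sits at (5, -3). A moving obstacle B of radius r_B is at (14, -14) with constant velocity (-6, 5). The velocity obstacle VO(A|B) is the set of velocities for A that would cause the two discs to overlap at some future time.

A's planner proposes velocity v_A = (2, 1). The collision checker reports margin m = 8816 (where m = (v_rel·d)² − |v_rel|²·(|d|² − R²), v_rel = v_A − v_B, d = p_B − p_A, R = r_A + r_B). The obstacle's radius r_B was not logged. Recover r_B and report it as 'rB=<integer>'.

m = 8816
d = (9, -11);  v_rel = (8, -4),  |v_rel|² = 80
v_rel×d = (8)·(-11) − (-4)·(9) = -52
since m = R²·80 − (-52)²:  R² = (2704 + 8816) / 80 = 144
R = √144 = 12  ⇒  r_B = 12 − 5 = 7

rB=7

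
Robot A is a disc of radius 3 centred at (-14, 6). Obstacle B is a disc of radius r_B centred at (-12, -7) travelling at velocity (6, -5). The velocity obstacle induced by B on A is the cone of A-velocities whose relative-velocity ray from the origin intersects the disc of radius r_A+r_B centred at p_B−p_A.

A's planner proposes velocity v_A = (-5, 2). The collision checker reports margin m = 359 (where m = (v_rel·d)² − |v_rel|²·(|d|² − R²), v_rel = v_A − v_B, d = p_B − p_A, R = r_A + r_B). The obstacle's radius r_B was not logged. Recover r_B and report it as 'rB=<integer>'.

m = 359
d = (2, -13);  v_rel = (-11, 7),  |v_rel|² = 170
v_rel×d = (-11)·(-13) − (7)·(2) = 129
since m = R²·170 − 129²:  R² = (16641 + 359) / 170 = 100
R = √100 = 10  ⇒  r_B = 10 − 3 = 7

rB=7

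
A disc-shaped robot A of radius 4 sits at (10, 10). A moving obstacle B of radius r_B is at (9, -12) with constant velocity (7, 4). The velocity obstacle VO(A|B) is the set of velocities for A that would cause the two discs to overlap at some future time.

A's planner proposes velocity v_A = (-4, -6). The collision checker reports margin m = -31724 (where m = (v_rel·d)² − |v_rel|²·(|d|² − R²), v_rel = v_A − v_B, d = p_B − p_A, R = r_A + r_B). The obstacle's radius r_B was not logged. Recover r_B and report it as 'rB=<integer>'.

m = -31724
d = (-1, -22);  v_rel = (-11, -10),  |v_rel|² = 221
v_rel×d = (-11)·(-22) − (-10)·(-1) = 232
since m = R²·221 − 232²:  R² = (53824 + -31724) / 221 = 100
R = √100 = 10  ⇒  r_B = 10 − 4 = 6

rB=6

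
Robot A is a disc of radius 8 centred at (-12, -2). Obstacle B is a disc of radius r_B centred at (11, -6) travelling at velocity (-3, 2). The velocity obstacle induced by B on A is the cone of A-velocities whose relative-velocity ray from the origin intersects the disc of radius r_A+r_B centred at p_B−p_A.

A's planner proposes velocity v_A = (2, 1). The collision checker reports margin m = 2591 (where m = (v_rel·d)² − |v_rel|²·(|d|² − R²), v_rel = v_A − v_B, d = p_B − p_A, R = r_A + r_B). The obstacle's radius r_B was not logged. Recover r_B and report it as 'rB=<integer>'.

m = 2591
d = (23, -4);  v_rel = (5, -1),  |v_rel|² = 26
v_rel×d = (5)·(-4) − (-1)·(23) = 3
since m = R²·26 − 3²:  R² = (9 + 2591) / 26 = 100
R = √100 = 10  ⇒  r_B = 10 − 8 = 2

rB=2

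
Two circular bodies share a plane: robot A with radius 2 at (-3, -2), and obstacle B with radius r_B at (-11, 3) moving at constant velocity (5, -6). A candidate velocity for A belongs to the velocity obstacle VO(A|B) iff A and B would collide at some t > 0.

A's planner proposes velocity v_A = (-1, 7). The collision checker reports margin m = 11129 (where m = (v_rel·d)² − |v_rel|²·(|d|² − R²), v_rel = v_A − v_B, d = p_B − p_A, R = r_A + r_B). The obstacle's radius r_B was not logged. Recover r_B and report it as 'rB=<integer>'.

m = 11129
d = (-8, 5);  v_rel = (-6, 13),  |v_rel|² = 205
v_rel×d = (-6)·(5) − (13)·(-8) = 74
since m = R²·205 − 74²:  R² = (5476 + 11129) / 205 = 81
R = √81 = 9  ⇒  r_B = 9 − 2 = 7

rB=7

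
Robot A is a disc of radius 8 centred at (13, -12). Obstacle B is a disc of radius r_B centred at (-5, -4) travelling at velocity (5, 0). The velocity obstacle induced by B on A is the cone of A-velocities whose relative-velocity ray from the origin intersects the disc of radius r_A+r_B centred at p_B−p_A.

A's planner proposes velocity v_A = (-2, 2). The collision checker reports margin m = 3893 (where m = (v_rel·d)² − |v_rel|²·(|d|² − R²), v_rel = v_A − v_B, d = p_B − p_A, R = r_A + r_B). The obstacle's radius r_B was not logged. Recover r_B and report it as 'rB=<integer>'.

m = 3893
d = (-18, 8);  v_rel = (-7, 2),  |v_rel|² = 53
v_rel×d = (-7)·(8) − (2)·(-18) = -20
since m = R²·53 − (-20)²:  R² = (400 + 3893) / 53 = 81
R = √81 = 9  ⇒  r_B = 9 − 8 = 1

rB=1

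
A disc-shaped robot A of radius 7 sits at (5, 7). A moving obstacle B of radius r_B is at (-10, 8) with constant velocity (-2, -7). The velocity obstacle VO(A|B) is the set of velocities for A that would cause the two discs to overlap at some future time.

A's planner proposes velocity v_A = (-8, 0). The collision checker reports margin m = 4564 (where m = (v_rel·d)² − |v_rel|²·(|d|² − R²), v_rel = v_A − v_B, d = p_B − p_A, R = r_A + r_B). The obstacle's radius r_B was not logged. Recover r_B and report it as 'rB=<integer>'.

m = 4564
d = (-15, 1);  v_rel = (-6, 7),  |v_rel|² = 85
v_rel×d = (-6)·(1) − (7)·(-15) = 99
since m = R²·85 − 99²:  R² = (9801 + 4564) / 85 = 169
R = √169 = 13  ⇒  r_B = 13 − 7 = 6

rB=6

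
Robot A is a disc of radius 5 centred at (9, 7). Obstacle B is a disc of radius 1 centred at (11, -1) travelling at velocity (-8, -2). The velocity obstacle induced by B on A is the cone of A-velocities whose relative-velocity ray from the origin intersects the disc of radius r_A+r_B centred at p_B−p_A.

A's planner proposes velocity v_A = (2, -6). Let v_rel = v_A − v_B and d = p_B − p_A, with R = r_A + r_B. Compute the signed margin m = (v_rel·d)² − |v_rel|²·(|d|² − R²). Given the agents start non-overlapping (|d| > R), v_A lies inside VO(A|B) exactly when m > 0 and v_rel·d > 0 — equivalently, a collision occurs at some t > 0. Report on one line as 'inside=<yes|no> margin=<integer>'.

d = (2, -8),  |d|² = 68;  R = 5+1 = 6,  c = 68−6² = 32
v_rel = (10, -4),  |v_rel|² = 116;  v_rel·d = (10)·(2) + (-4)·(-8) = 52
116·t² − 104·t + 32 = 0  ⇒  m = 52² − 116·32 = -1008
m = -1008 < 0,  v_rel·d = 52 > 0  ⇒  outside

inside=no margin=-1008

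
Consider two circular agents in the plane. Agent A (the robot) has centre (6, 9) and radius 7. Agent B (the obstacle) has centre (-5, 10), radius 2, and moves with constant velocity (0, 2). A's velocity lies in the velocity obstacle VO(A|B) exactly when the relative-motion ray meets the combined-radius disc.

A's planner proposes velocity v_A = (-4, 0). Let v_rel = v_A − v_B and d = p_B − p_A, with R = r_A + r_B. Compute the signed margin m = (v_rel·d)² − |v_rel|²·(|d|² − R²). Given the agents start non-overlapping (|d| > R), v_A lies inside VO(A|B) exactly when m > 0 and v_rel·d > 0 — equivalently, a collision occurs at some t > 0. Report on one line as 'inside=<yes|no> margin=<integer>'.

d = (-11, 1),  |d|² = 122;  R = 7+2 = 9,  c = 122−9² = 41
v_rel = (-4, -2),  |v_rel|² = 20;  v_rel·d = (-4)·(-11) + (-2)·(1) = 42
20·t² − 84·t + 41 = 0  ⇒  m = 42² − 20·41 = 944
m = 944 > 0,  v_rel·d = 42 > 0  ⇒  inside

inside=yes margin=944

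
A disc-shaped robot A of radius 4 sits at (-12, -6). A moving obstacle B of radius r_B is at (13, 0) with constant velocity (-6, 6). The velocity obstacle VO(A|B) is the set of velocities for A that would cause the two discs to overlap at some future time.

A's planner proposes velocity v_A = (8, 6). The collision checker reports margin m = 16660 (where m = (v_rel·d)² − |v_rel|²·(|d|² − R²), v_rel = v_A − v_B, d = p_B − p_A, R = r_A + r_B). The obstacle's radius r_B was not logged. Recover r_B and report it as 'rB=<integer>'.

m = 16660
d = (25, 6);  v_rel = (14, 0),  |v_rel|² = 196
v_rel×d = (14)·(6) − (0)·(25) = 84
since m = R²·196 − 84²:  R² = (7056 + 16660) / 196 = 121
R = √121 = 11  ⇒  r_B = 11 − 4 = 7

rB=7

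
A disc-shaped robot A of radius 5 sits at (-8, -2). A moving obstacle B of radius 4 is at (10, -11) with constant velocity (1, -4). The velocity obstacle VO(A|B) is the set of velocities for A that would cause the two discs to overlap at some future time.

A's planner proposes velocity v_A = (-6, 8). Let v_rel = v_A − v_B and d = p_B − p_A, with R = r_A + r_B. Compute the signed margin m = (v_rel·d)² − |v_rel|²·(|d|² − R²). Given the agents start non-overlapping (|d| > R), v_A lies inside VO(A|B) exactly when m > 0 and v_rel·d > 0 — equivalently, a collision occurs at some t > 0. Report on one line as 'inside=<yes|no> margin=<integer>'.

d = (18, -9),  |d|² = 405;  R = 5+4 = 9,  c = 405−9² = 324
v_rel = (-7, 12),  |v_rel|² = 193;  v_rel·d = (-7)·(18) + (12)·(-9) = -234
193·t² + 468·t + 324 = 0  ⇒  m = (-234)² − 193·324 = -7776
m = -7776 < 0,  v_rel·d = -234 < 0  ⇒  outside

inside=no margin=-7776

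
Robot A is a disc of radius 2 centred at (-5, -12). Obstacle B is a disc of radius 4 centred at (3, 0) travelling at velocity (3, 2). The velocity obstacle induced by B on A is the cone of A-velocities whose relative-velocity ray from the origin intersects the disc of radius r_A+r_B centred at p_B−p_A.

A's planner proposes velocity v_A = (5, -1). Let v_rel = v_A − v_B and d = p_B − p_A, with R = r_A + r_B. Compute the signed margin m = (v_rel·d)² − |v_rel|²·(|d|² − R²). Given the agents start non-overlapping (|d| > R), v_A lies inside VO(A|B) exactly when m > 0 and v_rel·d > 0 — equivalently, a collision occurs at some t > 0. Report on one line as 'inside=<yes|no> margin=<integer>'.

d = (8, 12),  |d|² = 208;  R = 2+4 = 6,  c = 208−6² = 172
v_rel = (2, -3),  |v_rel|² = 13;  v_rel·d = (2)·(8) + (-3)·(12) = -20
13·t² + 40·t + 172 = 0  ⇒  m = (-20)² − 13·172 = -1836
m = -1836 < 0,  v_rel·d = -20 < 0  ⇒  outside

inside=no margin=-1836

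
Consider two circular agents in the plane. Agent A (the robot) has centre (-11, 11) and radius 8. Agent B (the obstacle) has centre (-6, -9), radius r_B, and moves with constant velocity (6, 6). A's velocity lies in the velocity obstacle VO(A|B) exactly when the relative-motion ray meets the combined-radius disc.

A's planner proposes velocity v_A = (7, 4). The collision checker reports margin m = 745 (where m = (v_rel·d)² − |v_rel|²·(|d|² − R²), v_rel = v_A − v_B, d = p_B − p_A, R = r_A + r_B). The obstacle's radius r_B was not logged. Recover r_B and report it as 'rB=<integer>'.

m = 745
d = (5, -20);  v_rel = (1, -2),  |v_rel|² = 5
v_rel×d = (1)·(-20) − (-2)·(5) = -10
since m = R²·5 − (-10)²:  R² = (100 + 745) / 5 = 169
R = √169 = 13  ⇒  r_B = 13 − 8 = 5

rB=5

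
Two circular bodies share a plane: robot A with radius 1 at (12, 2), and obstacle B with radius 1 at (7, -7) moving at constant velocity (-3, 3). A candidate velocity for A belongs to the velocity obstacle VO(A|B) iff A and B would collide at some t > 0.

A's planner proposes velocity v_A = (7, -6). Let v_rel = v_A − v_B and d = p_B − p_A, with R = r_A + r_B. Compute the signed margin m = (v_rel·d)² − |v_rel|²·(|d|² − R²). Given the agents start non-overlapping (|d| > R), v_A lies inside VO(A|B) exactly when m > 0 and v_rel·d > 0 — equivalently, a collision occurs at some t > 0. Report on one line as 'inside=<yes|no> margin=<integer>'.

d = (-5, -9),  |d|² = 106;  R = 1+1 = 2,  c = 106−2² = 102
v_rel = (10, -9),  |v_rel|² = 181;  v_rel·d = (10)·(-5) + (-9)·(-9) = 31
181·t² − 62·t + 102 = 0  ⇒  m = 31² − 181·102 = -17501
m = -17501 < 0,  v_rel·d = 31 > 0  ⇒  outside

inside=no margin=-17501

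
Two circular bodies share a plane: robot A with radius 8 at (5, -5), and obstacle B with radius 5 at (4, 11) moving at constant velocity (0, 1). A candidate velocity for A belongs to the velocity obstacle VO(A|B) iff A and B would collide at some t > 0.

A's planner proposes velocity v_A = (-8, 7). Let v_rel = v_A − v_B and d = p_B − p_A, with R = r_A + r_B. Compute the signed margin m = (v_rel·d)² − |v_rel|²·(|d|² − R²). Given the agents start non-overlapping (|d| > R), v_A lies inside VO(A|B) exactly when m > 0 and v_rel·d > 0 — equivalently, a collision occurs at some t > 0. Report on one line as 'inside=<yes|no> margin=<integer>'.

d = (-1, 16),  |d|² = 257;  R = 8+5 = 13,  c = 257−13² = 88
v_rel = (-8, 6),  |v_rel|² = 100;  v_rel·d = (-8)·(-1) + (6)·(16) = 104
100·t² − 208·t + 88 = 0  ⇒  m = 104² − 100·88 = 2016
m = 2016 > 0,  v_rel·d = 104 > 0  ⇒  inside

inside=yes margin=2016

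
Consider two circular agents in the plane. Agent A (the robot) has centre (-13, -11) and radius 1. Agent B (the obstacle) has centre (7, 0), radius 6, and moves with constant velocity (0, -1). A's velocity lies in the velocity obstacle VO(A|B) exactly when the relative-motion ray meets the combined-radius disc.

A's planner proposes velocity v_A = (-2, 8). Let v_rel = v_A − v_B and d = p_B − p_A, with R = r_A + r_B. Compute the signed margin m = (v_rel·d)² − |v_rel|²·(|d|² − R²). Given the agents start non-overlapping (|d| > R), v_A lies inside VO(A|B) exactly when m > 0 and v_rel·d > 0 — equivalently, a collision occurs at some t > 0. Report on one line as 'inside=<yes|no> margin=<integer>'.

d = (20, 11),  |d|² = 521;  R = 1+6 = 7,  c = 521−7² = 472
v_rel = (-2, 9),  |v_rel|² = 85;  v_rel·d = (-2)·(20) + (9)·(11) = 59
85·t² − 118·t + 472 = 0  ⇒  m = 59² − 85·472 = -36639
m = -36639 < 0,  v_rel·d = 59 > 0  ⇒  outside

inside=no margin=-36639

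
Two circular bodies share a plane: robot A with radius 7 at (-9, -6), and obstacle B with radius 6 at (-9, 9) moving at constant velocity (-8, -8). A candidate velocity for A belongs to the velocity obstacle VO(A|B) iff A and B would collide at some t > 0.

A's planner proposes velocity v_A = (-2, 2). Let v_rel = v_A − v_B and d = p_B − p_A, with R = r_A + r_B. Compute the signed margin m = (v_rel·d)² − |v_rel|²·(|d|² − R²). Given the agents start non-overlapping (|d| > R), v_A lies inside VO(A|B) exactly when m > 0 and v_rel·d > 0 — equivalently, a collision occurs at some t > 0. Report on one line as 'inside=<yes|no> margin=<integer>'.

d = (0, 15),  |d|² = 225;  R = 7+6 = 13,  c = 225−13² = 56
v_rel = (6, 10),  |v_rel|² = 136;  v_rel·d = (6)·(0) + (10)·(15) = 150
136·t² − 300·t + 56 = 0  ⇒  m = 150² − 136·56 = 14884
m = 14884 > 0,  v_rel·d = 150 > 0  ⇒  inside

inside=yes margin=14884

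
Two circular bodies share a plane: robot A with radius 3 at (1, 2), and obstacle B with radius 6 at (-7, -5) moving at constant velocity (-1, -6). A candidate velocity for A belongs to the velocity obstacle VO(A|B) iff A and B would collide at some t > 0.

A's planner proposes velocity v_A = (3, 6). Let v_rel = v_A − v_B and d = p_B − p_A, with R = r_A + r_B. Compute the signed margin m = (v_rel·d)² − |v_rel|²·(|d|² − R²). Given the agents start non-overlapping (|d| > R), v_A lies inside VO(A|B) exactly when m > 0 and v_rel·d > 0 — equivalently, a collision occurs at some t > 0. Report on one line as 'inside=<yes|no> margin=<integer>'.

d = (-8, -7),  |d|² = 113;  R = 3+6 = 9,  c = 113−9² = 32
v_rel = (4, 12),  |v_rel|² = 160;  v_rel·d = (4)·(-8) + (12)·(-7) = -116
160·t² + 232·t + 32 = 0  ⇒  m = (-116)² − 160·32 = 8336
m = 8336 > 0,  v_rel·d = -116 < 0  ⇒  outside

inside=no margin=8336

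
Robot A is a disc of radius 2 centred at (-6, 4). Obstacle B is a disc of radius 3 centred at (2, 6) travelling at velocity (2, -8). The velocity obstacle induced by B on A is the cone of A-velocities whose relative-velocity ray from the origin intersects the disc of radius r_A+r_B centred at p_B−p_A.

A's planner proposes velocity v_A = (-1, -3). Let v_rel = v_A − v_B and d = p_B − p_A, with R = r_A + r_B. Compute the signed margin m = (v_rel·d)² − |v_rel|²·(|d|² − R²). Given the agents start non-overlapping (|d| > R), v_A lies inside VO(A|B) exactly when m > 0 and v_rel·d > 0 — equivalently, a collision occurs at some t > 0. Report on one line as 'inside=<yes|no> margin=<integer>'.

d = (8, 2),  |d|² = 68;  R = 2+3 = 5,  c = 68−5² = 43
v_rel = (-3, 5),  |v_rel|² = 34;  v_rel·d = (-3)·(8) + (5)·(2) = -14
34·t² + 28·t + 43 = 0  ⇒  m = (-14)² − 34·43 = -1266
m = -1266 < 0,  v_rel·d = -14 < 0  ⇒  outside

inside=no margin=-1266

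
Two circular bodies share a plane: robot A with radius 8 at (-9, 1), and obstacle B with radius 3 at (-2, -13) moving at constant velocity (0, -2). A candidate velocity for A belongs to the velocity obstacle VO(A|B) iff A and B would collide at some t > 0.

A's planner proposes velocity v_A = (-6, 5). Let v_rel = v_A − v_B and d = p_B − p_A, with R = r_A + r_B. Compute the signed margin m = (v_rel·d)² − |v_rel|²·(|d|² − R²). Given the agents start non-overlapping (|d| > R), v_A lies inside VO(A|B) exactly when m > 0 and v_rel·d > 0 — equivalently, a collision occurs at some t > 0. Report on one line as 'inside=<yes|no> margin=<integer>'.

d = (7, -14),  |d|² = 245;  R = 8+3 = 11,  c = 245−11² = 124
v_rel = (-6, 7),  |v_rel|² = 85;  v_rel·d = (-6)·(7) + (7)·(-14) = -140
85·t² + 280·t + 124 = 0  ⇒  m = (-140)² − 85·124 = 9060
m = 9060 > 0,  v_rel·d = -140 < 0  ⇒  outside

inside=no margin=9060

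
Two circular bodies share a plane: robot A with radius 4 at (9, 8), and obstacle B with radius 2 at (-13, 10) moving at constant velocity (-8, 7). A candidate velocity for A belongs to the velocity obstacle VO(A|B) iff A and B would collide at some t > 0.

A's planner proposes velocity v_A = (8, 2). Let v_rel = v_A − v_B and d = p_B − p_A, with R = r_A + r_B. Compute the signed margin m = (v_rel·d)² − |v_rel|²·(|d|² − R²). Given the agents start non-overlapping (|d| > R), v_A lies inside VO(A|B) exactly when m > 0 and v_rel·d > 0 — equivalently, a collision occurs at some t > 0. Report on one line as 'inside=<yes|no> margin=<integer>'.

d = (-22, 2),  |d|² = 488;  R = 4+2 = 6,  c = 488−6² = 452
v_rel = (16, -5),  |v_rel|² = 281;  v_rel·d = (16)·(-22) + (-5)·(2) = -362
281·t² + 724·t + 452 = 0  ⇒  m = (-362)² − 281·452 = 4032
m = 4032 > 0,  v_rel·d = -362 < 0  ⇒  outside

inside=no margin=4032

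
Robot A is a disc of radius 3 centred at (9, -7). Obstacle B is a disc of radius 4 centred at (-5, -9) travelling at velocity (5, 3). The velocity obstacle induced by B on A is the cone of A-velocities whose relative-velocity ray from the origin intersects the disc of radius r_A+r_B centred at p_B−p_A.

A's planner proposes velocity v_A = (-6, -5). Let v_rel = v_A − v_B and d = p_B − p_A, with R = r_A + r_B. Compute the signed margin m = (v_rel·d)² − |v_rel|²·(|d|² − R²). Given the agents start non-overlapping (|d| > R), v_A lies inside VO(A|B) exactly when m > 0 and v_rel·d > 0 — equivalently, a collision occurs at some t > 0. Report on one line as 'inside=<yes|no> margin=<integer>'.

d = (-14, -2),  |d|² = 200;  R = 3+4 = 7,  c = 200−7² = 151
v_rel = (-11, -8),  |v_rel|² = 185;  v_rel·d = (-11)·(-14) + (-8)·(-2) = 170
185·t² − 340·t + 151 = 0  ⇒  m = 170² − 185·151 = 965
m = 965 > 0,  v_rel·d = 170 > 0  ⇒  inside

inside=yes margin=965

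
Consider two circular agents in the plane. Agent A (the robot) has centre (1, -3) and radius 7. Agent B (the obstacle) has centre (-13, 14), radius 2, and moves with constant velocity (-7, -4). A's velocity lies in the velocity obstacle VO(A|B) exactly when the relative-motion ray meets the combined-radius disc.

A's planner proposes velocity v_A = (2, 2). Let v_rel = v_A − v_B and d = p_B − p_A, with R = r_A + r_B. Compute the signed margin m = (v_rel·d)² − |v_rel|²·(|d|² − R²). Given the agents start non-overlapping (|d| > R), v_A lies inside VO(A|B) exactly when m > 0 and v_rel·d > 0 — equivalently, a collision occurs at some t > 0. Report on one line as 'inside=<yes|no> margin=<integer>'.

d = (-14, 17),  |d|² = 485;  R = 7+2 = 9,  c = 485−9² = 404
v_rel = (9, 6),  |v_rel|² = 117;  v_rel·d = (9)·(-14) + (6)·(17) = -24
117·t² + 48·t + 404 = 0  ⇒  m = (-24)² − 117·404 = -46692
m = -46692 < 0,  v_rel·d = -24 < 0  ⇒  outside

inside=no margin=-46692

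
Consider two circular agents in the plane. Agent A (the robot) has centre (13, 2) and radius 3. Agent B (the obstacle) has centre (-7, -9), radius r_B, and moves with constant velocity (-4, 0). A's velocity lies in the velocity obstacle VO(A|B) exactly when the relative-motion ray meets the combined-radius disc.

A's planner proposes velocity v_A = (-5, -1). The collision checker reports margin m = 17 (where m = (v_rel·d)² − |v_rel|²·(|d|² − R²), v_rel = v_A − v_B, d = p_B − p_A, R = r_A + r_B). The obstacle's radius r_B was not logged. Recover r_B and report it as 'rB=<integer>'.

m = 17
d = (-20, -11);  v_rel = (-1, -1),  |v_rel|² = 2
v_rel×d = (-1)·(-11) − (-1)·(-20) = -9
since m = R²·2 − (-9)²:  R² = (81 + 17) / 2 = 49
R = √49 = 7  ⇒  r_B = 7 − 3 = 4

rB=4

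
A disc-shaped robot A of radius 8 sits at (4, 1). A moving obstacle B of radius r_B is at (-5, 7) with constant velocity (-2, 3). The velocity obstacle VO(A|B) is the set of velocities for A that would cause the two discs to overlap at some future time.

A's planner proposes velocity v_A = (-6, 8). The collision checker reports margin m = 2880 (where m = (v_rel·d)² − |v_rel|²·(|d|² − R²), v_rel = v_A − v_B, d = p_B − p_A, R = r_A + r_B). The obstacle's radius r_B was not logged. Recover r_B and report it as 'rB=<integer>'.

m = 2880
d = (-9, 6);  v_rel = (-4, 5),  |v_rel|² = 41
v_rel×d = (-4)·(6) − (5)·(-9) = 21
since m = R²·41 − 21²:  R² = (441 + 2880) / 41 = 81
R = √81 = 9  ⇒  r_B = 9 − 8 = 1

rB=1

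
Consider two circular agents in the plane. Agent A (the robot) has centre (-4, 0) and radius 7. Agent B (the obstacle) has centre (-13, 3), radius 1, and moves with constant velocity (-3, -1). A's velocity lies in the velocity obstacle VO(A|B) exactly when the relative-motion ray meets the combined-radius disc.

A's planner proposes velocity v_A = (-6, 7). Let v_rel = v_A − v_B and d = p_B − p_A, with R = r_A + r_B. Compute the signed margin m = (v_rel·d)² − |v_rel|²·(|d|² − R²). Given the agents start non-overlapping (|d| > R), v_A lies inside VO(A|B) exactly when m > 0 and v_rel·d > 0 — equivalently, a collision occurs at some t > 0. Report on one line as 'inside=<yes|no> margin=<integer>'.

d = (-9, 3),  |d|² = 90;  R = 7+1 = 8,  c = 90−8² = 26
v_rel = (-3, 8),  |v_rel|² = 73;  v_rel·d = (-3)·(-9) + (8)·(3) = 51
73·t² − 102·t + 26 = 0  ⇒  m = 51² − 73·26 = 703
m = 703 > 0,  v_rel·d = 51 > 0  ⇒  inside

inside=yes margin=703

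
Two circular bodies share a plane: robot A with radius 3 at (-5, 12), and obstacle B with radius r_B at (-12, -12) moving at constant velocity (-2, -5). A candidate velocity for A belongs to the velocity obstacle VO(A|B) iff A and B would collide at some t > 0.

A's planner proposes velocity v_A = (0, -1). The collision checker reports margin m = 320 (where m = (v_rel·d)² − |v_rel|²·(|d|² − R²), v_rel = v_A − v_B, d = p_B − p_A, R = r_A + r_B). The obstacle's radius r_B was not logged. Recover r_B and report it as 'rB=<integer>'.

m = 320
d = (-7, -24);  v_rel = (2, 4),  |v_rel|² = 20
v_rel×d = (2)·(-24) − (4)·(-7) = -20
since m = R²·20 − (-20)²:  R² = (400 + 320) / 20 = 36
R = √36 = 6  ⇒  r_B = 6 − 3 = 3

rB=3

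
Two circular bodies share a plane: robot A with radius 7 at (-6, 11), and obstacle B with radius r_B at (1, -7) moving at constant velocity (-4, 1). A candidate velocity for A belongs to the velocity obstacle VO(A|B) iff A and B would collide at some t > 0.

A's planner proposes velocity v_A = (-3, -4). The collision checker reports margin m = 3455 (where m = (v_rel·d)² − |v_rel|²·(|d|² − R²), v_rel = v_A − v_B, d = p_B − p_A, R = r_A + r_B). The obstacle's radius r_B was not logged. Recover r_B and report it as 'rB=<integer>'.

m = 3455
d = (7, -18);  v_rel = (1, -5),  |v_rel|² = 26
v_rel×d = (1)·(-18) − (-5)·(7) = 17
since m = R²·26 − 17²:  R² = (289 + 3455) / 26 = 144
R = √144 = 12  ⇒  r_B = 12 − 7 = 5

rB=5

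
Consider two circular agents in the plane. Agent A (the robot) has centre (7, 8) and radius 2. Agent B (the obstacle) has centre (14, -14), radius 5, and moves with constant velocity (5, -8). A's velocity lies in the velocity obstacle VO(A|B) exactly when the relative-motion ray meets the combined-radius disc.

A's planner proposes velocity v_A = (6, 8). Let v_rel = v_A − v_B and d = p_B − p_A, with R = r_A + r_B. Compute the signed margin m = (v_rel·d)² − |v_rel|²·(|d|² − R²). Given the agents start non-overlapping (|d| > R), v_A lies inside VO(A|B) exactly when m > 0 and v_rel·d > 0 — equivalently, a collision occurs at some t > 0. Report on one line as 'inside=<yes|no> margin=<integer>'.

d = (7, -22),  |d|² = 533;  R = 2+5 = 7,  c = 533−7² = 484
v_rel = (1, 16),  |v_rel|² = 257;  v_rel·d = (1)·(7) + (16)·(-22) = -345
257·t² + 690·t + 484 = 0  ⇒  m = (-345)² − 257·484 = -5363
m = -5363 < 0,  v_rel·d = -345 < 0  ⇒  outside

inside=no margin=-5363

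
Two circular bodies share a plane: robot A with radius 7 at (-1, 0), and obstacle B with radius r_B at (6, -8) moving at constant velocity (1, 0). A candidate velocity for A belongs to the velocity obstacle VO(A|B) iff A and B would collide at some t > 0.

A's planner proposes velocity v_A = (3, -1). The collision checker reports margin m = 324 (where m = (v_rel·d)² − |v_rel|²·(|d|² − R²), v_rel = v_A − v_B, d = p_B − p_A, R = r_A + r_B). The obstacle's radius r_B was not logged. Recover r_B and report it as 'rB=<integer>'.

m = 324
d = (7, -8);  v_rel = (2, -1),  |v_rel|² = 5
v_rel×d = (2)·(-8) − (-1)·(7) = -9
since m = R²·5 − (-9)²:  R² = (81 + 324) / 5 = 81
R = √81 = 9  ⇒  r_B = 9 − 7 = 2

rB=2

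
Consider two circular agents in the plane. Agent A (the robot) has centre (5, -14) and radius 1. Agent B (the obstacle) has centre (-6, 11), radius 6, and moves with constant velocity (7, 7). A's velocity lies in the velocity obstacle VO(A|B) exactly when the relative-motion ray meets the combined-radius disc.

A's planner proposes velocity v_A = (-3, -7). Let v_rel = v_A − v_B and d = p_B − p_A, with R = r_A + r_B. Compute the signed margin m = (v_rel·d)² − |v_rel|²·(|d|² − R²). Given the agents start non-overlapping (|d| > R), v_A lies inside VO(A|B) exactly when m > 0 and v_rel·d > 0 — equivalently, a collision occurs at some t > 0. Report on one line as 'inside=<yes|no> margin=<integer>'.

d = (-11, 25),  |d|² = 746;  R = 1+6 = 7,  c = 746−7² = 697
v_rel = (-10, -14),  |v_rel|² = 296;  v_rel·d = (-10)·(-11) + (-14)·(25) = -240
296·t² + 480·t + 697 = 0  ⇒  m = (-240)² − 296·697 = -148712
m = -148712 < 0,  v_rel·d = -240 < 0  ⇒  outside

inside=no margin=-148712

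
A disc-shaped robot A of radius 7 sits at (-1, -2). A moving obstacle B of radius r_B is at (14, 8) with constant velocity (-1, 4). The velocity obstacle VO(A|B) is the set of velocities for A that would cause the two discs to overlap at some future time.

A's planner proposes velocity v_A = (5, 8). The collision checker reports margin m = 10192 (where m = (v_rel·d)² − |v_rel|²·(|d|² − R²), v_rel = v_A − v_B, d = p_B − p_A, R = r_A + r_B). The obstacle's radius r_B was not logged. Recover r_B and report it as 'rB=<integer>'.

m = 10192
d = (15, 10);  v_rel = (6, 4),  |v_rel|² = 52
v_rel×d = (6)·(10) − (4)·(15) = 0
since m = R²·52 − 0²:  R² = (0 + 10192) / 52 = 196
R = √196 = 14  ⇒  r_B = 14 − 7 = 7

rB=7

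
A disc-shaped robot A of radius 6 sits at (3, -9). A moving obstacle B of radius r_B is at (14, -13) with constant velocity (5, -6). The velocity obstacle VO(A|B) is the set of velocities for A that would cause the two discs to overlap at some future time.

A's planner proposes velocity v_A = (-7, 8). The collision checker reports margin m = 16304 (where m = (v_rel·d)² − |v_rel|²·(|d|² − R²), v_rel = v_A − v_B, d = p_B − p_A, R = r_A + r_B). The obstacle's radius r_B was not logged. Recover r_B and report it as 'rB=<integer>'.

m = 16304
d = (11, -4);  v_rel = (-12, 14),  |v_rel|² = 340
v_rel×d = (-12)·(-4) − (14)·(11) = -106
since m = R²·340 − (-106)²:  R² = (11236 + 16304) / 340 = 81
R = √81 = 9  ⇒  r_B = 9 − 6 = 3

rB=3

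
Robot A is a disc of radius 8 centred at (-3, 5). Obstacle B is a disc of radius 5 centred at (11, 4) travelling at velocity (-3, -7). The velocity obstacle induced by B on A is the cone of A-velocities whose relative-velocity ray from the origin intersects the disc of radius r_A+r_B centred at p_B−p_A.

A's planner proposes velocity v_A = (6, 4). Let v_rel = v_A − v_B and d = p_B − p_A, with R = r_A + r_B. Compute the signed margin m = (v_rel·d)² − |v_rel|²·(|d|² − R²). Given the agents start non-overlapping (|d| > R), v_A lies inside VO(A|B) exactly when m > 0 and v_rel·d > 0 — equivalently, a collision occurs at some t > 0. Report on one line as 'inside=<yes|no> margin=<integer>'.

d = (14, -1),  |d|² = 197;  R = 8+5 = 13,  c = 197−13² = 28
v_rel = (9, 11),  |v_rel|² = 202;  v_rel·d = (9)·(14) + (11)·(-1) = 115
202·t² − 230·t + 28 = 0  ⇒  m = 115² − 202·28 = 7569
m = 7569 > 0,  v_rel·d = 115 > 0  ⇒  inside

inside=yes margin=7569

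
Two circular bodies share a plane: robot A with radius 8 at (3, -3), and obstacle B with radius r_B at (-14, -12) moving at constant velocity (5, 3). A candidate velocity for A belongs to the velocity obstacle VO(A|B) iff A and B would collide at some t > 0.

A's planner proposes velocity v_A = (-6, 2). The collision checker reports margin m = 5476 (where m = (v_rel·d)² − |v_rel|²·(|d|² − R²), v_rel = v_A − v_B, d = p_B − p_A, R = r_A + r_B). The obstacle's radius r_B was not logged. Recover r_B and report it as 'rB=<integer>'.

m = 5476
d = (-17, -9);  v_rel = (-11, -1),  |v_rel|² = 122
v_rel×d = (-11)·(-9) − (-1)·(-17) = 82
since m = R²·122 − 82²:  R² = (6724 + 5476) / 122 = 100
R = √100 = 10  ⇒  r_B = 10 − 8 = 2

rB=2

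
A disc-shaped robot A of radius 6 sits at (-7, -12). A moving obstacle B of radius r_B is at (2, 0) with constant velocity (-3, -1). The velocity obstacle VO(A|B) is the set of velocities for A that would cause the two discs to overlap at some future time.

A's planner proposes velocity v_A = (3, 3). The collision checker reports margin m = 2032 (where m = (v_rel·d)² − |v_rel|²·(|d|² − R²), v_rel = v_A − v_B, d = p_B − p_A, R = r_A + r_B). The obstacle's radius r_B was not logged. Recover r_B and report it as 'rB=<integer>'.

m = 2032
d = (9, 12);  v_rel = (6, 4),  |v_rel|² = 52
v_rel×d = (6)·(12) − (4)·(9) = 36
since m = R²·52 − 36²:  R² = (1296 + 2032) / 52 = 64
R = √64 = 8  ⇒  r_B = 8 − 6 = 2

rB=2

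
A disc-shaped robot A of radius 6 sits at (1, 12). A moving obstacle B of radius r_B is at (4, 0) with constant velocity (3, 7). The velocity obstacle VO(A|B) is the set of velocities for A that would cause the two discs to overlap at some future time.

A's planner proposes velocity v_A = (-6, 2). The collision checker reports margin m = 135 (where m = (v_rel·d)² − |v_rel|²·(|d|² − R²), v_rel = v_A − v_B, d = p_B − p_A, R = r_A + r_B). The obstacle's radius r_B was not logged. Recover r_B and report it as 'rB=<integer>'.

m = 135
d = (3, -12);  v_rel = (-9, -5),  |v_rel|² = 106
v_rel×d = (-9)·(-12) − (-5)·(3) = 123
since m = R²·106 − 123²:  R² = (15129 + 135) / 106 = 144
R = √144 = 12  ⇒  r_B = 12 − 6 = 6

rB=6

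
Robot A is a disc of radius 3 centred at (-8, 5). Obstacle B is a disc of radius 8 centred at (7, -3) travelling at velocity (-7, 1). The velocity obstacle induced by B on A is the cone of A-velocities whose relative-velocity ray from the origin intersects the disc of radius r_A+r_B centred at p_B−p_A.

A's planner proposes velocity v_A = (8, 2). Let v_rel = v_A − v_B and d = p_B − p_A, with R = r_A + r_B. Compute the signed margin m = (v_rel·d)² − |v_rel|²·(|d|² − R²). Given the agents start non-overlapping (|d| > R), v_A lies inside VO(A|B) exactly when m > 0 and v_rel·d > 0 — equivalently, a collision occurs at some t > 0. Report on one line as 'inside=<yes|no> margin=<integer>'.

d = (15, -8),  |d|² = 289;  R = 3+8 = 11,  c = 289−11² = 168
v_rel = (15, 1),  |v_rel|² = 226;  v_rel·d = (15)·(15) + (1)·(-8) = 217
226·t² − 434·t + 168 = 0  ⇒  m = 217² − 226·168 = 9121
m = 9121 > 0,  v_rel·d = 217 > 0  ⇒  inside

inside=yes margin=9121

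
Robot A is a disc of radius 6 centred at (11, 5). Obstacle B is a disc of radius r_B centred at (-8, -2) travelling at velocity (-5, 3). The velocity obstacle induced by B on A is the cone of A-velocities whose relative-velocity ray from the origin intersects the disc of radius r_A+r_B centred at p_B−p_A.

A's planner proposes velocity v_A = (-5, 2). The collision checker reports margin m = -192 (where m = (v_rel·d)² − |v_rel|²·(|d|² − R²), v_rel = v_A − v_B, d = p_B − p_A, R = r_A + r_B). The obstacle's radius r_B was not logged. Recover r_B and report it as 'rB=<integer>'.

m = -192
d = (-19, -7);  v_rel = (0, -1),  |v_rel|² = 1
v_rel×d = (0)·(-7) − (-1)·(-19) = -19
since m = R²·1 − (-19)²:  R² = (361 + -192) / 1 = 169
R = √169 = 13  ⇒  r_B = 13 − 6 = 7

rB=7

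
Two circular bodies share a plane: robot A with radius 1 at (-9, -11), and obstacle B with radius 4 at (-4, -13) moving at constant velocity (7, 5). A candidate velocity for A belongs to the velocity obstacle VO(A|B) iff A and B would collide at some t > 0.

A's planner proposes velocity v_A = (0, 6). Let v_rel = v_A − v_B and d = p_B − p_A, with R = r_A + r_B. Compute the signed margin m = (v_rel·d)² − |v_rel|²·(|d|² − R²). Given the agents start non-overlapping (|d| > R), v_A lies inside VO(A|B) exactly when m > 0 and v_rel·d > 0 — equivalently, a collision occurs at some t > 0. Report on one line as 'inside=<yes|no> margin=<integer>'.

d = (5, -2),  |d|² = 29;  R = 1+4 = 5,  c = 29−5² = 4
v_rel = (-7, 1),  |v_rel|² = 50;  v_rel·d = (-7)·(5) + (1)·(-2) = -37
50·t² + 74·t + 4 = 0  ⇒  m = (-37)² − 50·4 = 1169
m = 1169 > 0,  v_rel·d = -37 < 0  ⇒  outside

inside=no margin=1169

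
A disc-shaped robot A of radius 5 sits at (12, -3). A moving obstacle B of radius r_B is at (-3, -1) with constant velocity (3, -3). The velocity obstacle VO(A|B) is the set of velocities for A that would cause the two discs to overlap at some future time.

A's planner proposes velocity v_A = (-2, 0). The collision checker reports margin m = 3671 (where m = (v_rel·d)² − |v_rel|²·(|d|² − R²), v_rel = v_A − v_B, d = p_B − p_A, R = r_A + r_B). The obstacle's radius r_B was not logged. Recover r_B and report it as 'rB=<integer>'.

m = 3671
d = (-15, 2);  v_rel = (-5, 3),  |v_rel|² = 34
v_rel×d = (-5)·(2) − (3)·(-15) = 35
since m = R²·34 − 35²:  R² = (1225 + 3671) / 34 = 144
R = √144 = 12  ⇒  r_B = 12 − 5 = 7

rB=7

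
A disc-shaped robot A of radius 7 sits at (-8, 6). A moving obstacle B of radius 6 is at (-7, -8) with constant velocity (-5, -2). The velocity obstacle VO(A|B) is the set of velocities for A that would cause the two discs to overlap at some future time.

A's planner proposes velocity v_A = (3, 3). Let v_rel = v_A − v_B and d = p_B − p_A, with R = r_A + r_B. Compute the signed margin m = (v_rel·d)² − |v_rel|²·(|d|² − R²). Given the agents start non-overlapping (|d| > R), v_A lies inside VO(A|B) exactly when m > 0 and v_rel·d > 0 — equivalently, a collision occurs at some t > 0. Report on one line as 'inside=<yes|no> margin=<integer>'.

d = (1, -14),  |d|² = 197;  R = 7+6 = 13,  c = 197−13² = 28
v_rel = (8, 5),  |v_rel|² = 89;  v_rel·d = (8)·(1) + (5)·(-14) = -62
89·t² + 124·t + 28 = 0  ⇒  m = (-62)² − 89·28 = 1352
m = 1352 > 0,  v_rel·d = -62 < 0  ⇒  outside

inside=no margin=1352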